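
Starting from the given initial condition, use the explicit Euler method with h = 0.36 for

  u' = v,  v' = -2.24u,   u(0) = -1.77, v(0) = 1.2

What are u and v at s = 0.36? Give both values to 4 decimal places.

Euler on (u,v): u_{n+1} = u_n + h·u', v_{n+1} = v_n + h·v'.
0.000000: (-1.770000, 1.200000); f=(1.200000, 3.964800) → (-1.338000, 2.627328)
(u(0.36), v(0.36)) ≈ (-1.3380, 2.6273)

-1.3380, 2.6273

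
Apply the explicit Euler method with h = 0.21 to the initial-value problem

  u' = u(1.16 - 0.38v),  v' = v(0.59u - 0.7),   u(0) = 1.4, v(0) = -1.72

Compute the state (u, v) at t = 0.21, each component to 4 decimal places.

1.9332, -1.7655

Euler on (u,v): u_{n+1} = u_n + h·u', v_{n+1} = v_n + h·v'.
0.000000: (1.400000, -1.720000); f=(2.539040, -0.216720) → (1.933198, -1.765511)
(u(0.21), v(0.21)) ≈ (1.9332, -1.7655)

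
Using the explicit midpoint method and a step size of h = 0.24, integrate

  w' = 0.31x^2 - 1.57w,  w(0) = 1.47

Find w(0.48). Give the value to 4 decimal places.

Midpoint: k1 = f(x_n, w_n); k2 = f(x_n + h/2, w_n + (h/2)·k1); w_{n+1} = w_n + h·k2.
x=0.000000, w=1.470000:
  k1 = f(0.000000, 1.470000) = -2.307900
  k2 = f(0.120000, 1.193052) = -1.868628
  w ← 1.470000 + 0.24·(-1.868628) = 1.021529
x=0.240000, w=1.021529:
  k1 = f(0.240000, 1.021529) = -1.585945
  k2 = f(0.360000, 0.831216) = -1.264833
  w ← 1.021529 + 0.24·(-1.264833) = 0.717969
w(0.48) ≈ 0.7180

0.7180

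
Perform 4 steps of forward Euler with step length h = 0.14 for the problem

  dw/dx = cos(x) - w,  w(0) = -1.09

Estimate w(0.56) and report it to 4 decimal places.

-0.1611

Euler: w_{n+1} = w_n + h·f(x_n, w_n).
x=0.000000, w=-1.090000: f=2.090000 → w ← -1.090000 + 0.14·2.090000 = -0.797400
x=0.140000, w=-0.797400: f=1.787616 → w ← -0.797400 + 0.14·1.787616 = -0.547134
x=0.280000, w=-0.547134: f=1.508189 → w ← -0.547134 + 0.14·1.508189 = -0.335987
x=0.420000, w=-0.335987: f=1.249076 → w ← -0.335987 + 0.14·1.249076 = -0.161117
w(0.56) ≈ -0.1611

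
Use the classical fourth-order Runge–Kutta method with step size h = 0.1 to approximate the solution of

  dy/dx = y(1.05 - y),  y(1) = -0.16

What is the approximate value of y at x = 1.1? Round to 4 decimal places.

RK4: k1 = f(x_n, y_n); k2 = f(x_n + h/2, y_n + (h/2)·k1); k3 = f(x_n + h/2, y_n + (h/2)·k2); k4 = f(x_n + h, y_n + h·k3); y_{n+1} = y_n + (h/6)·(k1 + 2k2 + 2k3 + k4).
x=1.000000, y=-0.160000:
  k1 = f(1.000000, -0.160000) = -0.193600
  k2 = f(1.050000, -0.169680) = -0.206955
  k3 = f(1.050000, -0.170348) = -0.207884
  k4 = f(1.100000, -0.180788) = -0.222512
  y ← -0.160000 + (0.1/6)·(k1 + 2k2 + 2k3 + k4) = -0.180763
y(1.1) ≈ -0.1808

-0.1808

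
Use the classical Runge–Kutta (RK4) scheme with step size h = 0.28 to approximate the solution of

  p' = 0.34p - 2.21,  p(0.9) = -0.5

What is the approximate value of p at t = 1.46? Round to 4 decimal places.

RK4: k1 = f(t_n, p_n); k2 = f(t_n + h/2, p_n + (h/2)·k1); k3 = f(t_n + h/2, p_n + (h/2)·k2); k4 = f(t_n + h, p_n + h·k3); p_{n+1} = p_n + (h/6)·(k1 + 2k2 + 2k3 + k4).
t=0.900000, p=-0.500000:
  k1 = f(0.900000, -0.500000) = -2.380000
  k2 = f(1.040000, -0.833200) = -2.493288
  k3 = f(1.040000, -0.849060) = -2.498681
  k4 = f(1.180000, -1.199631) = -2.617874
  p ← -0.500000 + (0.28/6)·(k1 + 2k2 + 2k3 + k4) = -1.199151
t=1.180000, p=-1.199151:
  k1 = f(1.180000, -1.199151) = -2.617711
  k2 = f(1.320000, -1.565631) = -2.742314
  k3 = f(1.320000, -1.583075) = -2.748246
  k4 = f(1.460000, -1.968660) = -2.879344
  p ← -1.199151 + (0.28/6)·(k1 + 2k2 + 2k3 + k4) = -1.968133
p(1.46) ≈ -1.9681

-1.9681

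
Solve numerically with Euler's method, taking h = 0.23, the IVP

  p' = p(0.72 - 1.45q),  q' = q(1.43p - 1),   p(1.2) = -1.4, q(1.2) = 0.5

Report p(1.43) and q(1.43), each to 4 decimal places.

Euler on (p,q): p_{n+1} = p_n + h·p', q_{n+1} = q_n + h·q'.
1.200000: (-1.400000, 0.500000); f=(0.007000, -1.501000) → (-1.398390, 0.154770)
(p(1.43), q(1.43)) ≈ (-1.3984, 0.1548)

-1.3984, 0.1548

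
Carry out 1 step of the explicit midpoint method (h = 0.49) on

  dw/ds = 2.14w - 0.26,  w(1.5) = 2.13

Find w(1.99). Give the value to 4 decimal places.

Midpoint: k1 = f(s_n, w_n); k2 = f(s_n + h/2, w_n + (h/2)·k1); w_{n+1} = w_n + h·k2.
s=1.500000, w=2.130000:
  k1 = f(1.500000, 2.130000) = 4.298200
  k2 = f(1.745000, 3.183059) = 6.551746
  w ← 2.130000 + 0.49·6.551746 = 5.340356
w(1.99) ≈ 5.3404

5.3404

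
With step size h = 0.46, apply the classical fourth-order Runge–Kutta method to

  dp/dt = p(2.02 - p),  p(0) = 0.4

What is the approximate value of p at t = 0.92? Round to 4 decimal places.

RK4: k1 = f(t_n, p_n); k2 = f(t_n + h/2, p_n + (h/2)·k1); k3 = f(t_n + h/2, p_n + (h/2)·k2); k4 = f(t_n + h, p_n + h·k3); p_{n+1} = p_n + (h/6)·(k1 + 2k2 + 2k3 + k4).
t=0.000000, p=0.400000:
  k1 = f(0.000000, 0.400000) = 0.648000
  k2 = f(0.230000, 0.549040) = 0.807616
  k3 = f(0.230000, 0.585752) = 0.840113
  k4 = f(0.460000, 0.786452) = 0.970126
  p ← 0.400000 + (0.46/6)·(k1 + 2k2 + 2k3 + k4) = 0.776708
t=0.460000, p=0.776708:
  k1 = f(0.460000, 0.776708) = 0.965675
  k2 = f(0.690000, 0.998813) = 1.019975
  k3 = f(0.690000, 1.011302) = 1.020098
  k4 = f(0.920000, 1.245953) = 0.964426
  p ← 0.776708 + (0.46/6)·(k1 + 2k2 + 2k3 + k4) = 1.237494
p(0.92) ≈ 1.2375

1.2375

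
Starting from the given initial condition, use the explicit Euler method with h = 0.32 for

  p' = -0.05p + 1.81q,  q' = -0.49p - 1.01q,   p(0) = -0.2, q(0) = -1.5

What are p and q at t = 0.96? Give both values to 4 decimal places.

-1.8814, -0.0838

Euler on (p,q): p_{n+1} = p_n + h·p', q_{n+1} = q_n + h·q'.
0.000000: (-0.200000, -1.500000); f=(-2.705000, 1.613000) → (-1.065600, -0.983840)
0.320000: (-1.065600, -0.983840); f=(-1.727470, 1.515822) → (-1.618391, -0.498777)
0.640000: (-1.618391, -0.498777); f=(-0.821867, 1.296776) → (-1.881388, -0.083809)
(p(0.96), q(0.96)) ≈ (-1.8814, -0.0838)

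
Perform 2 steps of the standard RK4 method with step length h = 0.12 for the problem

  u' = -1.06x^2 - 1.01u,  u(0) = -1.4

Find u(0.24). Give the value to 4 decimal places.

RK4: k1 = f(x_n, u_n); k2 = f(x_n + h/2, u_n + (h/2)·k1); k3 = f(x_n + h/2, u_n + (h/2)·k2); k4 = f(x_n + h, u_n + h·k3); u_{n+1} = u_n + (h/6)·(k1 + 2k2 + 2k3 + k4).
x=0.000000, u=-1.400000:
  k1 = f(0.000000, -1.400000) = 1.414000
  k2 = f(0.060000, -1.315160) = 1.324496
  k3 = f(0.060000, -1.320530) = 1.329920
  k4 = f(0.120000, -1.240410) = 1.237550
  u ← -1.400000 + (0.12/6)·(k1 + 2k2 + 2k3 + k4) = -1.240792
x=0.120000, u=-1.240792:
  k1 = f(0.120000, -1.240792) = 1.237936
  k2 = f(0.180000, -1.166516) = 1.143837
  k3 = f(0.180000, -1.172162) = 1.149540
  k4 = f(0.240000, -1.102848) = 1.052820
  u ← -1.240792 + (0.12/6)·(k1 + 2k2 + 2k3 + k4) = -1.103242
u(0.24) ≈ -1.1032

-1.1032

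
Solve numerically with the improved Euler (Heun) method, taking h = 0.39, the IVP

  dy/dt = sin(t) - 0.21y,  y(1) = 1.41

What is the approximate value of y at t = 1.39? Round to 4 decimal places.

Heun: k1 = f(t_n, y_n); k2 = f(t_n + h, y_n + h·k1); y_{n+1} = y_n + (h/2)·(k1 + k2).
t=1.000000, y=1.410000:
  k1 = f(1.000000, 1.410000) = 0.545371
  k2 = f(1.390000, 1.622695) = 0.642935
  y ← 1.410000 + (0.39/2)·(0.545371 + 0.642935) = 1.641720
y(1.39) ≈ 1.6417

1.6417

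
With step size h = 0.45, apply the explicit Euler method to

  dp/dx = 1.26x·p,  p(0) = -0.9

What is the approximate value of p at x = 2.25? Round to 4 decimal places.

Euler: p_{n+1} = p_n + h·f(x_n, p_n).
x=0.000000, p=-0.900000: f=0.000000 → p ← -0.900000 + 0.45·0.000000 = -0.900000
x=0.450000, p=-0.900000: f=-0.510300 → p ← -0.900000 + 0.45·(-0.510300) = -1.129635
x=0.900000, p=-1.129635: f=-1.281006 → p ← -1.129635 + 0.45·(-1.281006) = -1.706088
x=1.350000, p=-1.706088: f=-2.902055 → p ← -1.706088 + 0.45·(-2.902055) = -3.012013
x=1.800000, p=-3.012013: f=-6.831245 → p ← -3.012013 + 0.45·(-6.831245) = -6.086073
p(2.25) ≈ -6.0861

-6.0861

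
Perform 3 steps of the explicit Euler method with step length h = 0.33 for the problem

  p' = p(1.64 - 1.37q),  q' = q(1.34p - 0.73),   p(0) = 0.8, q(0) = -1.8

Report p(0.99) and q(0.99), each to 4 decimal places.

Euler on (p,q): p_{n+1} = p_n + h·p', q_{n+1} = q_n + h·q'.
0.000000: (0.800000, -1.800000); f=(3.284800, -0.615600) → (1.883984, -2.003148)
0.330000: (1.883984, -2.003148); f=(8.259975, -3.594726) → (4.609776, -3.189408)
0.660000: (4.609776, -3.189408); f=(27.702395, -17.373021) → (13.751566, -8.922505)
(p(0.99), q(0.99)) ≈ (13.7516, -8.9225)

13.7516, -8.9225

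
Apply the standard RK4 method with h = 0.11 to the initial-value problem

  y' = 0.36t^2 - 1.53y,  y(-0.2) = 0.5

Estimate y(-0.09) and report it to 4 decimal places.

0.4233

RK4: k1 = f(t_n, y_n); k2 = f(t_n + h/2, y_n + (h/2)·k1); k3 = f(t_n + h/2, y_n + (h/2)·k2); k4 = f(t_n + h, y_n + h·k3); y_{n+1} = y_n + (h/6)·(k1 + 2k2 + 2k3 + k4).
t=-0.200000, y=0.500000:
  k1 = f(-0.200000, 0.500000) = -0.750600
  k2 = f(-0.145000, 0.458717) = -0.694268
  k3 = f(-0.145000, 0.461815) = -0.699008
  k4 = f(-0.090000, 0.423109) = -0.644441
  y ← 0.500000 + (0.11/6)·(k1 + 2k2 + 2k3 + k4) = 0.423337
y(-0.09) ≈ 0.4233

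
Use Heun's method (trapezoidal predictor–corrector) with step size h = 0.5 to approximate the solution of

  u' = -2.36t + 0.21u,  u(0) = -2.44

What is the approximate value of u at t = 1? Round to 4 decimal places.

-4.2527

Heun: k1 = f(t_n, u_n); k2 = f(t_n + h, u_n + h·k1); u_{n+1} = u_n + (h/2)·(k1 + k2).
t=0.000000, u=-2.440000:
  k1 = f(0.000000, -2.440000) = -0.512400
  k2 = f(0.500000, -2.696200) = -1.746202
  u ← -2.440000 + (0.5/2)·(-0.512400 + (-1.746202)) = -3.004650
t=0.500000, u=-3.004650:
  k1 = f(0.500000, -3.004650) = -1.810977
  k2 = f(1.000000, -3.910139) = -3.181129
  u ← -3.004650 + (0.5/2)·(-1.810977 + (-3.181129)) = -4.252677
u(1) ≈ -4.2527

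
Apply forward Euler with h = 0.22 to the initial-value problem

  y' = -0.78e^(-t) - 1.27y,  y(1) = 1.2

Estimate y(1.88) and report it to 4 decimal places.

0.2117

Euler: y_{n+1} = y_n + h·f(t_n, y_n).
t=1.000000, y=1.200000: f=-1.810946 → y ← 1.200000 + 0.22·(-1.810946) = 0.801592
t=1.220000, y=0.801592: f=-1.248301 → y ← 0.801592 + 0.22·(-1.248301) = 0.526966
t=1.440000, y=0.526966: f=-0.854050 → y ← 0.526966 + 0.22·(-0.854050) = 0.339075
t=1.660000, y=0.339075: f=-0.578933 → y ← 0.339075 + 0.22·(-0.578933) = 0.211709
y(1.88) ≈ 0.2117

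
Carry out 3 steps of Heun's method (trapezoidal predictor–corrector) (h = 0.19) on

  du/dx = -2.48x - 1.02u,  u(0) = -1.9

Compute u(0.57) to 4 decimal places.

Heun: k1 = f(x_n, u_n); k2 = f(x_n + h, u_n + h·k1); u_{n+1} = u_n + (h/2)·(k1 + k2).
x=0.000000, u=-1.900000:
  k1 = f(0.000000, -1.900000) = 1.938000
  k2 = f(0.190000, -1.531780) = 1.091216
  u ← -1.900000 + (0.19/2)·(1.938000 + 1.091216) = -1.612225
x=0.190000, u=-1.612225:
  k1 = f(0.190000, -1.612225) = 1.173269
  k2 = f(0.380000, -1.389303) = 0.474689
  u ← -1.612225 + (0.19/2)·(1.173269 + 0.474689) = -1.455668
x=0.380000, u=-1.455668:
  k1 = f(0.380000, -1.455668) = 0.542382
  k2 = f(0.570000, -1.352616) = -0.033932
  u ← -1.455668 + (0.19/2)·(0.542382 + (-0.033932)) = -1.407366
u(0.57) ≈ -1.4074

-1.4074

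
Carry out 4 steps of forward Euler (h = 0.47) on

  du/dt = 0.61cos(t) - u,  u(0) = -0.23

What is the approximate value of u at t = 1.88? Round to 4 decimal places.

Euler: u_{n+1} = u_n + h·f(t_n, u_n).
t=0.000000, u=-0.230000: f=0.840000 → u ← -0.230000 + 0.47·0.840000 = 0.164800
t=0.470000, u=0.164800: f=0.379057 → u ← 0.164800 + 0.47·0.379057 = 0.342957
t=0.940000, u=0.342957: f=0.016814 → u ← 0.342957 + 0.47·0.016814 = 0.350859
t=1.410000, u=0.350859: f=-0.253196 → u ← 0.350859 + 0.47·(-0.253196) = 0.231857
u(1.88) ≈ 0.2319

0.2319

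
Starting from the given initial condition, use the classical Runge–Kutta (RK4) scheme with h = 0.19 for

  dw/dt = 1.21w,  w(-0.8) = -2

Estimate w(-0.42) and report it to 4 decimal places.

-3.1675

RK4: k1 = f(t_n, w_n); k2 = f(t_n + h/2, w_n + (h/2)·k1); k3 = f(t_n + h/2, w_n + (h/2)·k2); k4 = f(t_n + h, w_n + h·k3); w_{n+1} = w_n + (h/6)·(k1 + 2k2 + 2k3 + k4).
t=-0.800000, w=-2.000000:
  k1 = f(-0.800000, -2.000000) = -2.420000
  k2 = f(-0.705000, -2.229900) = -2.698179
  k3 = f(-0.705000, -2.256327) = -2.730156
  k4 = f(-0.610000, -2.518730) = -3.047663
  w ← -2.000000 + (0.19/6)·(k1 + 2k2 + 2k3 + k4) = -2.516937
t=-0.610000, w=-2.516937:
  k1 = f(-0.610000, -2.516937) = -3.045494
  k2 = f(-0.515000, -2.806259) = -3.395574
  k3 = f(-0.515000, -2.839517) = -3.435815
  k4 = f(-0.420000, -3.169742) = -3.835388
  w ← -2.516937 + (0.19/6)·(k1 + 2k2 + 2k3 + k4) = -3.167486
w(-0.42) ≈ -3.1675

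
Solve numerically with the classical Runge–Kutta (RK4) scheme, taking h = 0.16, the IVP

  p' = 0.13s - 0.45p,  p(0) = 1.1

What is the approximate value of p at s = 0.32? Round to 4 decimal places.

RK4: k1 = f(s_n, p_n); k2 = f(s_n + h/2, p_n + (h/2)·k1); k3 = f(s_n + h/2, p_n + (h/2)·k2); k4 = f(s_n + h, p_n + h·k3); p_{n+1} = p_n + (h/6)·(k1 + 2k2 + 2k3 + k4).
s=0.000000, p=1.100000:
  k1 = f(0.000000, 1.100000) = -0.495000
  k2 = f(0.080000, 1.060400) = -0.466780
  k3 = f(0.080000, 1.062658) = -0.467796
  k4 = f(0.160000, 1.025153) = -0.440519
  p ← 1.100000 + (0.16/6)·(k1 + 2k2 + 2k3 + k4) = 1.025209
s=0.160000, p=1.025209:
  k1 = f(0.160000, 1.025209) = -0.440544
  k2 = f(0.240000, 0.989965) = -0.414284
  k3 = f(0.240000, 0.992066) = -0.415230
  k4 = f(0.320000, 0.958772) = -0.389847
  p ← 1.025209 + (0.16/6)·(k1 + 2k2 + 2k3 + k4) = 0.958824
p(0.32) ≈ 0.9588

0.9588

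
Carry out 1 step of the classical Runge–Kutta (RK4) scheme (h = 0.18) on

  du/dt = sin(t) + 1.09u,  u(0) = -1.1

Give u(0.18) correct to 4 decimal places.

-1.3212

RK4: k1 = f(t_n, u_n); k2 = f(t_n + h/2, u_n + (h/2)·k1); k3 = f(t_n + h/2, u_n + (h/2)·k2); k4 = f(t_n + h, u_n + h·k3); u_{n+1} = u_n + (h/6)·(k1 + 2k2 + 2k3 + k4).
t=0.000000, u=-1.100000:
  k1 = f(0.000000, -1.100000) = -1.199000
  k2 = f(0.090000, -1.207910) = -1.226743
  k3 = f(0.090000, -1.210407) = -1.229465
  k4 = f(0.180000, -1.321304) = -1.261191
  u ← -1.100000 + (0.18/6)·(k1 + 2k2 + 2k3 + k4) = -1.321178
u(0.18) ≈ -1.3212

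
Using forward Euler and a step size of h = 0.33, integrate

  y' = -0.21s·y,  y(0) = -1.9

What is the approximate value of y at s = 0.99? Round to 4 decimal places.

-1.7716

Euler: y_{n+1} = y_n + h·f(s_n, y_n).
s=0.000000, y=-1.900000: f=0.000000 → y ← -1.900000 + 0.33·0.000000 = -1.900000
s=0.330000, y=-1.900000: f=0.131670 → y ← -1.900000 + 0.33·0.131670 = -1.856549
s=0.660000, y=-1.856549: f=0.257318 → y ← -1.856549 + 0.33·0.257318 = -1.771634
y(0.99) ≈ -1.7716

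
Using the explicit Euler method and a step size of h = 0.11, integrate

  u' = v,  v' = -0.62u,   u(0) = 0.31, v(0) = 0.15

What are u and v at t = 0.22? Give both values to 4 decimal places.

Euler on (u,v): u_{n+1} = u_n + h·u', v_{n+1} = v_n + h·v'.
0.000000: (0.310000, 0.150000); f=(0.150000, -0.192200) → (0.326500, 0.128858)
0.110000: (0.326500, 0.128858); f=(0.128858, -0.202430) → (0.340674, 0.106591)
(u(0.22), v(0.22)) ≈ (0.3407, 0.1066)

0.3407, 0.1066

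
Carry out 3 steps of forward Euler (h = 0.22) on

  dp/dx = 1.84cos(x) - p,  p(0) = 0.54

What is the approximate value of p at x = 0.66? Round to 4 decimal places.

Euler: p_{n+1} = p_n + h·f(x_n, p_n).
x=0.000000, p=0.540000: f=1.300000 → p ← 0.540000 + 0.22·1.300000 = 0.826000
x=0.220000, p=0.826000: f=0.969651 → p ← 0.826000 + 0.22·0.969651 = 1.039323
x=0.440000, p=1.039323: f=0.625420 → p ← 1.039323 + 0.22·0.625420 = 1.176916
p(0.66) ≈ 1.1769

1.1769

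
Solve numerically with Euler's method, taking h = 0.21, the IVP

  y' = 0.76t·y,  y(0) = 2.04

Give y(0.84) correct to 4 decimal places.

Euler: y_{n+1} = y_n + h·f(t_n, y_n).
t=0.000000, y=2.040000: f=0.000000 → y ← 2.040000 + 0.21·0.000000 = 2.040000
t=0.210000, y=2.040000: f=0.325584 → y ← 2.040000 + 0.21·0.325584 = 2.108373
t=0.420000, y=2.108373: f=0.672993 → y ← 2.108373 + 0.21·0.672993 = 2.249701
t=0.630000, y=2.249701: f=1.077157 → y ← 2.249701 + 0.21·1.077157 = 2.475904
y(0.84) ≈ 2.4759

2.4759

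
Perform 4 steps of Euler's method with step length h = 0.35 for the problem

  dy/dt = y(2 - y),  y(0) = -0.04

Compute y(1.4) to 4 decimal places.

-0.3647

Euler: y_{n+1} = y_n + h·f(t_n, y_n).
t=0.000000, y=-0.040000: f=-0.081600 → y ← -0.040000 + 0.35·(-0.081600) = -0.068560
t=0.350000, y=-0.068560: f=-0.141820 → y ← -0.068560 + 0.35·(-0.141820) = -0.118197
t=0.700000, y=-0.118197: f=-0.250365 → y ← -0.118197 + 0.35·(-0.250365) = -0.205825
t=1.050000, y=-0.205825: f=-0.454014 → y ← -0.205825 + 0.35·(-0.454014) = -0.364730
y(1.4) ≈ -0.3647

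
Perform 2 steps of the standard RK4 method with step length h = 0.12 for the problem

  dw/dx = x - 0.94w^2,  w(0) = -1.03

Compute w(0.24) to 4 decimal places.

RK4: k1 = f(x_n, w_n); k2 = f(x_n + h/2, w_n + (h/2)·k1); k3 = f(x_n + h/2, w_n + (h/2)·k2); k4 = f(x_n + h, w_n + h·k3); w_{n+1} = w_n + (h/6)·(k1 + 2k2 + 2k3 + k4).
x=0.000000, w=-1.030000:
  k1 = f(0.000000, -1.030000) = -0.997246
  k2 = f(0.060000, -1.089835) = -1.056475
  k3 = f(0.060000, -1.093389) = -1.063769
  k4 = f(0.120000, -1.157652) = -1.139749
  w ← -1.030000 + (0.12/6)·(k1 + 2k2 + 2k3 + k4) = -1.157550
x=0.120000, w=-1.157550:
  k1 = f(0.120000, -1.157550) = -1.139526
  k2 = f(0.180000, -1.225921) = -1.232710
  k3 = f(0.180000, -1.231512) = -1.245625
  k4 = f(0.240000, -1.307025) = -1.365815
  w ← -1.157550 + (0.12/6)·(k1 + 2k2 + 2k3 + k4) = -1.306790
w(0.24) ≈ -1.3068

-1.3068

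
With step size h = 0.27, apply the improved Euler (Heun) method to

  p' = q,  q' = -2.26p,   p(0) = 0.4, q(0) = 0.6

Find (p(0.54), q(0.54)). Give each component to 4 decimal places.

0.5682, -0.0416

Heun on (p,q): k1 = f(t_n, state_n); k2 = f(t_n + h, state_n + h·k1); state_{n+1} = state_n + (h/2)·(k1 + k2).
0.000000: (0.400000, 0.600000)
  k1 = (0.600000, -0.904000)
  predictor → (0.562000, 0.355920)
  k2 = (0.355920, -1.270120)
  → (0.529049, 0.306494)
0.270000: (0.529049, 0.306494)
  k1 = (0.306494, -1.195651)
  predictor → (0.611803, -0.016332)
  k2 = (-0.016332, -1.382674)
  → (0.568221, -0.041580)
(p(0.54), q(0.54)) ≈ (0.5682, -0.0416)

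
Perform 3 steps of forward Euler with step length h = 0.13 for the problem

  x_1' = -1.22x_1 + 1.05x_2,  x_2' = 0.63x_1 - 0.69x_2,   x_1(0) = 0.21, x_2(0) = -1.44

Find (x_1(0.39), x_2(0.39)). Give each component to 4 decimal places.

Euler on (x_1,x_2): x_1_{n+1} = x_1_n + h·x_1', x_2_{n+1} = x_2_n + h·x_2'.
0.000000: (0.210000, -1.440000); f=(-1.768200, 1.125900) → (-0.019866, -1.293633)
0.130000: (-0.019866, -1.293633); f=(-1.334078, 0.880091) → (-0.193296, -1.179221)
0.260000: (-0.193296, -1.179221); f=(-1.002361, 0.691886) → (-0.323603, -1.089276)
(x_1(0.39), x_2(0.39)) ≈ (-0.3236, -1.0893)

-0.3236, -1.0893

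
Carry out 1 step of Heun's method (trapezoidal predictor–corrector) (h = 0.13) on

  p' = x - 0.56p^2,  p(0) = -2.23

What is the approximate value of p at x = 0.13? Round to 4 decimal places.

-2.6471

Heun: k1 = f(x_n, p_n); k2 = f(x_n + h, p_n + h·k1); p_{n+1} = p_n + (h/2)·(k1 + k2).
x=0.000000, p=-2.230000:
  k1 = f(0.000000, -2.230000) = -2.784824
  k2 = f(0.130000, -2.592027) = -3.632419
  p ← -2.230000 + (0.13/2)·(-2.784824 + (-3.632419)) = -2.647121
p(0.13) ≈ -2.6471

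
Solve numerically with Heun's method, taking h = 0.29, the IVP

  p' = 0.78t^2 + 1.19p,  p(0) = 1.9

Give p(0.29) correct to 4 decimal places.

2.6783

Heun: k1 = f(t_n, p_n); k2 = f(t_n + h, p_n + h·k1); p_{n+1} = p_n + (h/2)·(k1 + k2).
t=0.000000, p=1.900000:
  k1 = f(0.000000, 1.900000) = 2.261000
  k2 = f(0.290000, 2.555690) = 3.106869
  p ← 1.900000 + (0.29/2)·(2.261000 + 3.106869) = 2.678341
p(0.29) ≈ 2.6783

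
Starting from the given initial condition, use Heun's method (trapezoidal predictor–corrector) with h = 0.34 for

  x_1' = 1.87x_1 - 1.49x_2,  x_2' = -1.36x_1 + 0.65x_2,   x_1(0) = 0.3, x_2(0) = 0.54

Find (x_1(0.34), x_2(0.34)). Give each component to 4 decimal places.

0.1958, 0.5376

Heun on (x_1,x_2): k1 = f(s_n, state_n); k2 = f(s_n + h, state_n + h·k1); state_{n+1} = state_n + (h/2)·(k1 + k2).
0.000000: (0.300000, 0.540000)
  k1 = (-0.243600, -0.057000)
  predictor → (0.217176, 0.520620)
  k2 = (-0.369605, 0.043044)
  → (0.195755, 0.537627)
(x_1(0.34), x_2(0.34)) ≈ (0.1958, 0.5376)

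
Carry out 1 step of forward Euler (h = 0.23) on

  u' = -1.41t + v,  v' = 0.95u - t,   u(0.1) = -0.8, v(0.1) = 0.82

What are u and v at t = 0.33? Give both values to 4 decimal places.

Euler on (u,v): u_{n+1} = u_n + h·u', v_{n+1} = v_n + h·v'.
0.100000: (-0.800000, 0.820000); f=(0.679000, -0.860000) → (-0.643830, 0.622200)
(u(0.33), v(0.33)) ≈ (-0.6438, 0.6222)

-0.6438, 0.6222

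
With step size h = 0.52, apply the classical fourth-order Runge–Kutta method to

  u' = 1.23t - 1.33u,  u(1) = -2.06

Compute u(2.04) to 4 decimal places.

0.6144

RK4: k1 = f(t_n, u_n); k2 = f(t_n + h/2, u_n + (h/2)·k1); k3 = f(t_n + h/2, u_n + (h/2)·k2); k4 = f(t_n + h, u_n + h·k3); u_{n+1} = u_n + (h/6)·(k1 + 2k2 + 2k3 + k4).
t=1.000000, u=-2.060000:
  k1 = f(1.000000, -2.060000) = 3.969800
  k2 = f(1.260000, -1.027852) = 2.916843
  k3 = f(1.260000, -1.301621) = 3.280956
  k4 = f(1.520000, -0.353903) = 2.340291
  u ← -2.060000 + (0.52/6)·(k1 + 2k2 + 2k3 + k4) = -0.438840
t=1.520000, u=-0.438840:
  k1 = f(1.520000, -0.438840) = 2.453258
  k2 = f(1.780000, 0.199007) = 1.924721
  k3 = f(1.780000, 0.061587) = 2.107489
  k4 = f(2.040000, 0.657054) = 1.635318
  u ← -0.438840 + (0.52/6)·(k1 + 2k2 + 2k3 + k4) = 0.614419
u(2.04) ≈ 0.6144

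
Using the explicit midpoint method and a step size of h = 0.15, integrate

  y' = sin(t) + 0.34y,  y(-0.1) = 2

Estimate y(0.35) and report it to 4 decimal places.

2.3873

Midpoint: k1 = f(t_n, y_n); k2 = f(t_n + h/2, y_n + (h/2)·k1); y_{n+1} = y_n + h·k2.
t=-0.100000, y=2.000000:
  k1 = f(-0.100000, 2.000000) = 0.580167
  k2 = f(-0.025000, 2.043512) = 0.669797
  y ← 2.000000 + 0.15·0.669797 = 2.100470
t=0.050000, y=2.100470:
  k1 = f(0.050000, 2.100470) = 0.764139
  k2 = f(0.125000, 2.157780) = 0.858320
  y ← 2.100470 + 0.15·0.858320 = 2.229218
t=0.200000, y=2.229218:
  k1 = f(0.200000, 2.229218) = 0.956603
  k2 = f(0.275000, 2.300963) = 1.053874
  y ← 2.229218 + 0.15·1.053874 = 2.387299
y(0.35) ≈ 2.3873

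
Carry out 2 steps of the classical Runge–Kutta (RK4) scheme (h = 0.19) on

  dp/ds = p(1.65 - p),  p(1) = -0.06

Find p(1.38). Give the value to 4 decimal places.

-0.1160

RK4: k1 = f(s_n, p_n); k2 = f(s_n + h/2, p_n + (h/2)·k1); k3 = f(s_n + h/2, p_n + (h/2)·k2); k4 = f(s_n + h, p_n + h·k3); p_{n+1} = p_n + (h/6)·(k1 + 2k2 + 2k3 + k4).
s=1.000000, p=-0.060000:
  k1 = f(1.000000, -0.060000) = -0.102600
  k2 = f(1.095000, -0.069747) = -0.119947
  k3 = f(1.095000, -0.071395) = -0.122899
  k4 = f(1.190000, -0.083351) = -0.144476
  p ← -0.060000 + (0.19/6)·(k1 + 2k2 + 2k3 + k4) = -0.083204
s=1.190000, p=-0.083204:
  k1 = f(1.190000, -0.083204) = -0.144210
  k2 = f(1.285000, -0.096904) = -0.169283
  k3 = f(1.285000, -0.099286) = -0.173680
  k4 = f(1.380000, -0.116204) = -0.205239
  p ← -0.083204 + (0.19/6)·(k1 + 2k2 + 2k3 + k4) = -0.115991
p(1.38) ≈ -0.1160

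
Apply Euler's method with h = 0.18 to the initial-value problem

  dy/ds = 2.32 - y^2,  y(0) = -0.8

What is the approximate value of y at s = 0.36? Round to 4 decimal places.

Euler: y_{n+1} = y_n + h·f(s_n, y_n).
s=0.000000, y=-0.800000: f=1.680000 → y ← -0.800000 + 0.18·1.680000 = -0.497600
s=0.180000, y=-0.497600: f=2.072394 → y ← -0.497600 + 0.18·2.072394 = -0.124569
y(0.36) ≈ -0.1246

-0.1246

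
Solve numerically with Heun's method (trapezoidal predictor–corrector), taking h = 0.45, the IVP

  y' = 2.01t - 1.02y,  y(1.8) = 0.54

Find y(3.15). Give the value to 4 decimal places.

3.9851

Heun: k1 = f(t_n, y_n); k2 = f(t_n + h, y_n + h·k1); y_{n+1} = y_n + (h/2)·(k1 + k2).
t=1.800000, y=0.540000:
  k1 = f(1.800000, 0.540000) = 3.067200
  k2 = f(2.250000, 1.920240) = 2.563855
  y ← 0.540000 + (0.45/2)·(3.067200 + 2.563855) = 1.806987
t=2.250000, y=1.806987:
  k1 = f(2.250000, 1.806987) = 2.679373
  k2 = f(2.700000, 3.012705) = 2.354041
  y ← 1.806987 + (0.45/2)·(2.679373 + 2.354041) = 2.939505
t=2.700000, y=2.939505:
  k1 = f(2.700000, 2.939505) = 2.428704
  k2 = f(3.150000, 4.032422) = 2.218429
  y ← 2.939505 + (0.45/2)·(2.428704 + 2.218429) = 3.985111
y(3.15) ≈ 3.9851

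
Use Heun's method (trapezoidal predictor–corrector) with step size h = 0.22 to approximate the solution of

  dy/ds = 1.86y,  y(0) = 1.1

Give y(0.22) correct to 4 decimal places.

Heun: k1 = f(s_n, y_n); k2 = f(s_n + h, y_n + h·k1); y_{n+1} = y_n + (h/2)·(k1 + k2).
s=0.000000, y=1.100000:
  k1 = f(0.000000, 1.100000) = 2.046000
  k2 = f(0.220000, 1.550120) = 2.883223
  y ← 1.100000 + (0.22/2)·(2.046000 + 2.883223) = 1.642215
y(0.22) ≈ 1.6422

1.6422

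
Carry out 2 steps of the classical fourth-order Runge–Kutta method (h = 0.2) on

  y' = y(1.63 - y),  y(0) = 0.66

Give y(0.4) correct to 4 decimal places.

0.9231

RK4: k1 = f(s_n, y_n); k2 = f(s_n + h/2, y_n + (h/2)·k1); k3 = f(s_n + h/2, y_n + (h/2)·k2); k4 = f(s_n + h, y_n + h·k3); y_{n+1} = y_n + (h/6)·(k1 + 2k2 + 2k3 + k4).
s=0.000000, y=0.660000:
  k1 = f(0.000000, 0.660000) = 0.640200
  k2 = f(0.100000, 0.724020) = 0.655948
  k3 = f(0.100000, 0.725595) = 0.656232
  k4 = f(0.200000, 0.791246) = 0.663661
  y ← 0.660000 + (0.2/6)·(k1 + 2k2 + 2k3 + k4) = 0.790941
s=0.200000, y=0.790941:
  k1 = f(0.200000, 0.790941) = 0.663646
  k2 = f(0.300000, 0.857305) = 0.662435
  k3 = f(0.300000, 0.857184) = 0.662445
  k4 = f(0.400000, 0.923430) = 0.652468
  y ← 0.790941 + (0.2/6)·(k1 + 2k2 + 2k3 + k4) = 0.923137
y(0.4) ≈ 0.9231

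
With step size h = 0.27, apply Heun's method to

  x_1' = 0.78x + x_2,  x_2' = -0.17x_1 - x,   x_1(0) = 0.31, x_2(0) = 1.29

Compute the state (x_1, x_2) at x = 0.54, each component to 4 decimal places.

1.0885, 1.0816

Heun on (x_1,x_2): k1 = f(x_n, state_n); k2 = f(x_n + h, state_n + h·k1); state_{n+1} = state_n + (h/2)·(k1 + k2).
0.000000: (0.310000, 1.290000)
  k1 = (1.290000, -0.052700)
  predictor → (0.658300, 1.275771)
  k2 = (1.486371, -0.381911)
  → (0.684810, 1.231328)
0.270000: (0.684810, 1.231328)
  k1 = (1.441928, -0.386418)
  predictor → (1.074131, 1.126995)
  k2 = (1.548195, -0.722602)
  → (1.088477, 1.081610)
(x_1(0.54), x_2(0.54)) ≈ (1.0885, 1.0816)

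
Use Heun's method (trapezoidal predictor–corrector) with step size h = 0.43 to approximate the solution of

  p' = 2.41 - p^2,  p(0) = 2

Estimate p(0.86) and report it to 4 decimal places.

1.6941

Heun: k1 = f(x_n, p_n); k2 = f(x_n + h, p_n + h·k1); p_{n+1} = p_n + (h/2)·(k1 + k2).
x=0.000000, p=2.000000:
  k1 = f(0.000000, 2.000000) = -1.590000
  k2 = f(0.430000, 1.316300) = 0.677354
  p ← 2.000000 + (0.43/2)·(-1.590000 + 0.677354) = 1.803781
x=0.430000, p=1.803781:
  k1 = f(0.430000, 1.803781) = -0.843627
  k2 = f(0.860000, 1.441022) = 0.333456
  p ← 1.803781 + (0.43/2)·(-0.843627 + 0.333456) = 1.694095
p(0.86) ≈ 1.6941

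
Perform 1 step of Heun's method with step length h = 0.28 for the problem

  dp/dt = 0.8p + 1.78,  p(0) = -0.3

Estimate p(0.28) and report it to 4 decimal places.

0.1795

Heun: k1 = f(t_n, p_n); k2 = f(t_n + h, p_n + h·k1); p_{n+1} = p_n + (h/2)·(k1 + k2).
t=0.000000, p=-0.300000:
  k1 = f(0.000000, -0.300000) = 1.540000
  k2 = f(0.280000, 0.131200) = 1.884960
  p ← -0.300000 + (0.28/2)·(1.540000 + 1.884960) = 0.179494
p(0.28) ≈ 0.1795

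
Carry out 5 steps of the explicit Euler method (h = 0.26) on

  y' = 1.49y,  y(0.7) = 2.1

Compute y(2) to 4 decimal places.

Euler: y_{n+1} = y_n + h·f(x_n, y_n).
x=0.700000, y=2.100000: f=3.129000 → y ← 2.100000 + 0.26·3.129000 = 2.913540
x=0.960000, y=2.913540: f=4.341175 → y ← 2.913540 + 0.26·4.341175 = 4.042245
x=1.220000, y=4.042245: f=6.022946 → y ← 4.042245 + 0.26·6.022946 = 5.608211
x=1.480000, y=5.608211: f=8.356235 → y ← 5.608211 + 0.26·8.356235 = 7.780832
x=1.740000, y=7.780832: f=11.593440 → y ← 7.780832 + 0.26·11.593440 = 10.795127
y(2) ≈ 10.7951

10.7951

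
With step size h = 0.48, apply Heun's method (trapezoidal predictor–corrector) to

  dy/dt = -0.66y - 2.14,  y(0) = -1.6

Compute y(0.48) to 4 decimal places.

-2.0379

Heun: k1 = f(t_n, y_n); k2 = f(t_n + h, y_n + h·k1); y_{n+1} = y_n + (h/2)·(k1 + k2).
t=0.000000, y=-1.600000:
  k1 = f(0.000000, -1.600000) = -1.084000
  k2 = f(0.480000, -2.120320) = -0.740589
  y ← -1.600000 + (0.48/2)·(-1.084000 + (-0.740589)) = -2.037901
y(0.48) ≈ -2.0379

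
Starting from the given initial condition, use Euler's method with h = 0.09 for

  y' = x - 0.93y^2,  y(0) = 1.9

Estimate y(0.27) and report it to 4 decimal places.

Euler: y_{n+1} = y_n + h·f(x_n, y_n).
x=0.000000, y=1.900000: f=-3.357300 → y ← 1.900000 + 0.09·(-3.357300) = 1.597843
x=0.090000, y=1.597843: f=-2.284385 → y ← 1.597843 + 0.09·(-2.284385) = 1.392248
x=0.180000, y=1.392248: f=-1.622671 → y ← 1.392248 + 0.09·(-1.622671) = 1.246208
y(0.27) ≈ 1.2462

1.2462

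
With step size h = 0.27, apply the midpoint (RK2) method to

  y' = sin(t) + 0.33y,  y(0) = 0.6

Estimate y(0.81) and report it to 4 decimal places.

Midpoint: k1 = f(t_n, y_n); k2 = f(t_n + h/2, y_n + (h/2)·k1); y_{n+1} = y_n + h·k2.
t=0.000000, y=0.600000:
  k1 = f(0.000000, 0.600000) = 0.198000
  k2 = f(0.135000, 0.626730) = 0.341411
  y ← 0.600000 + 0.27·0.341411 = 0.692181
t=0.270000, y=0.692181:
  k1 = f(0.270000, 0.692181) = 0.495151
  k2 = f(0.405000, 0.759026) = 0.644497
  y ← 0.692181 + 0.27·0.644497 = 0.866195
t=0.540000, y=0.866195:
  k1 = f(0.540000, 0.866195) = 0.799980
  k2 = f(0.675000, 0.974193) = 0.946381
  y ← 0.866195 + 0.27·0.946381 = 1.121718
y(0.81) ≈ 1.1217

1.1217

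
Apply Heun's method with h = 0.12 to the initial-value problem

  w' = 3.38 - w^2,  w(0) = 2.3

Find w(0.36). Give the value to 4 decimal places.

1.9598

Heun: k1 = f(s_n, w_n); k2 = f(s_n + h, w_n + h·k1); w_{n+1} = w_n + (h/2)·(k1 + k2).
s=0.000000, w=2.300000:
  k1 = f(0.000000, 2.300000) = -1.910000
  k2 = f(0.120000, 2.070800) = -0.908213
  w ← 2.300000 + (0.12/2)·(-1.910000 + (-0.908213)) = 2.130907
s=0.120000, w=2.130907:
  k1 = f(0.120000, 2.130907) = -1.160766
  k2 = f(0.240000, 1.991615) = -0.586532
  w ← 2.130907 + (0.12/2)·(-1.160766 + (-0.586532)) = 2.026069
s=0.240000, w=2.026069:
  k1 = f(0.240000, 2.026069) = -0.724957
  k2 = f(0.360000, 1.939075) = -0.380010
  w ← 2.026069 + (0.12/2)·(-0.724957 + (-0.380010)) = 1.959771
w(0.36) ≈ 1.9598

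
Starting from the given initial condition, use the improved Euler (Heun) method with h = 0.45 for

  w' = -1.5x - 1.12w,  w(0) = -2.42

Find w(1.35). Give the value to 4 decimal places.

Heun: k1 = f(x_n, w_n); k2 = f(x_n + h, w_n + h·k1); w_{n+1} = w_n + (h/2)·(k1 + k2).
x=0.000000, w=-2.420000:
  k1 = f(0.000000, -2.420000) = 2.710400
  k2 = f(0.450000, -1.200320) = 0.669358
  w ← -2.420000 + (0.45/2)·(2.710400 + 0.669358) = -1.659554
x=0.450000, w=-1.659554:
  k1 = f(0.450000, -1.659554) = 1.183701
  k2 = f(0.900000, -1.126889) = -0.087884
  w ← -1.659554 + (0.45/2)·(1.183701 + (-0.087884)) = -1.412996
x=0.900000, w=-1.412996:
  k1 = f(0.900000, -1.412996) = 0.232555
  k2 = f(1.350000, -1.308346) = -0.559653
  w ← -1.412996 + (0.45/2)·(0.232555 + (-0.559653)) = -1.486593
w(1.35) ≈ -1.4866

-1.4866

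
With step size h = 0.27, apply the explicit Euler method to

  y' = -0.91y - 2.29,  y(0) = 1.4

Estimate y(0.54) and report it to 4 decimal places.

Euler: y_{n+1} = y_n + h·f(s_n, y_n).
s=0.000000, y=1.400000: f=-3.564000 → y ← 1.400000 + 0.27·(-3.564000) = 0.437720
s=0.270000, y=0.437720: f=-2.688325 → y ← 0.437720 + 0.27·(-2.688325) = -0.288128
y(0.54) ≈ -0.2881

-0.2881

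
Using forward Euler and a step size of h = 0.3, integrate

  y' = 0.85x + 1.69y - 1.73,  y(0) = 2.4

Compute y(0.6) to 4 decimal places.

Euler: y_{n+1} = y_n + h·f(x_n, y_n).
x=0.000000, y=2.400000: f=2.326000 → y ← 2.400000 + 0.3·2.326000 = 3.097800
x=0.300000, y=3.097800: f=3.760282 → y ← 3.097800 + 0.3·3.760282 = 4.225885
y(0.6) ≈ 4.2259

4.2259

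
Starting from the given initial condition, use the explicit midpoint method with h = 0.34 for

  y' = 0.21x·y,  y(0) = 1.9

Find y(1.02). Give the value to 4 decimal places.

Midpoint: k1 = f(x_n, y_n); k2 = f(x_n + h/2, y_n + (h/2)·k1); y_{n+1} = y_n + h·k2.
x=0.000000, y=1.900000:
  k1 = f(0.000000, 1.900000) = 0.000000
  k2 = f(0.170000, 1.900000) = 0.067830
  y ← 1.900000 + 0.34·0.067830 = 1.923062
x=0.340000, y=1.923062:
  k1 = f(0.340000, 1.923062) = 0.137307
  k2 = f(0.510000, 1.946404) = 0.208460
  y ← 1.923062 + 0.34·0.208460 = 1.993939
x=0.680000, y=1.993939:
  k1 = f(0.680000, 1.993939) = 0.284734
  k2 = f(0.850000, 2.042343) = 0.364558
  y ← 1.993939 + 0.34·0.364558 = 2.117888
y(1.02) ≈ 2.1179

2.1179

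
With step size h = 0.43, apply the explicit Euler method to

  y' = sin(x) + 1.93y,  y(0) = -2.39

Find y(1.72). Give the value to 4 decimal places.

Euler: y_{n+1} = y_n + h·f(x_n, y_n).
x=0.000000, y=-2.390000: f=-4.612700 → y ← -2.390000 + 0.43·(-4.612700) = -4.373461
x=0.430000, y=-4.373461: f=-8.023909 → y ← -4.373461 + 0.43·(-8.023909) = -7.823742
x=0.860000, y=-7.823742: f=-14.341979 → y ← -7.823742 + 0.43·(-14.341979) = -13.990793
x=1.290000, y=-13.990793: f=-26.041395 → y ← -13.990793 + 0.43·(-26.041395) = -25.188593
y(1.72) ≈ -25.1886

-25.1886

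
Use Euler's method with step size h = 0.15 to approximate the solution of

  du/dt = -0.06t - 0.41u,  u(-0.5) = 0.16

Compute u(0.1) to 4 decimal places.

Euler: u_{n+1} = u_n + h·f(t_n, u_n).
t=-0.500000, u=0.160000: f=-0.035600 → u ← 0.160000 + 0.15·(-0.035600) = 0.154660
t=-0.350000, u=0.154660: f=-0.042411 → u ← 0.154660 + 0.15·(-0.042411) = 0.148298
t=-0.200000, u=0.148298: f=-0.048802 → u ← 0.148298 + 0.15·(-0.048802) = 0.140978
t=-0.050000, u=0.140978: f=-0.054801 → u ← 0.140978 + 0.15·(-0.054801) = 0.132758
u(0.1) ≈ 0.1328

0.1328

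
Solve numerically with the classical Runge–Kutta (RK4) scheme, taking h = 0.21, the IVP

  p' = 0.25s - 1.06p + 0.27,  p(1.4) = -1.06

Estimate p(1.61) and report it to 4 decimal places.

RK4: k1 = f(s_n, p_n); k2 = f(s_n + h/2, p_n + (h/2)·k1); k3 = f(s_n + h/2, p_n + (h/2)·k2); k4 = f(s_n + h, p_n + h·k3); p_{n+1} = p_n + (h/6)·(k1 + 2k2 + 2k3 + k4).
s=1.400000, p=-1.060000:
  k1 = f(1.400000, -1.060000) = 1.743600
  k2 = f(1.505000, -0.876922) = 1.575787
  k3 = f(1.505000, -0.894542) = 1.594465
  k4 = f(1.610000, -0.725162) = 1.441172
  p ← -1.060000 + (0.21/6)·(k1 + 2k2 + 2k3 + k4) = -0.726615
p(1.61) ≈ -0.7266

-0.7266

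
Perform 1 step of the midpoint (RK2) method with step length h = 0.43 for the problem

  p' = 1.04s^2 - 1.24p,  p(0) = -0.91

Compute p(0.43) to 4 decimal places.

Midpoint: k1 = f(s_n, p_n); k2 = f(s_n + h/2, p_n + (h/2)·k1); p_{n+1} = p_n + h·k2.
s=0.000000, p=-0.910000:
  k1 = f(0.000000, -0.910000) = 1.128400
  k2 = f(0.215000, -0.667394) = 0.875643
  p ← -0.910000 + 0.43·0.875643 = -0.533474
p(0.43) ≈ -0.5335

-0.5335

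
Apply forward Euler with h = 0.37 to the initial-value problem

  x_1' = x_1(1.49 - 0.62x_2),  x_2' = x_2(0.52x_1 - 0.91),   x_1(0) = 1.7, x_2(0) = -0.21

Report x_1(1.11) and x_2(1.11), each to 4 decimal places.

Euler on (x_1,x_2): x_1_{n+1} = x_1_n + h·x_1', x_2_{n+1} = x_2_n + h·x_2'.
0.000000: (1.700000, -0.210000); f=(2.754340, 0.005460) → (2.719106, -0.207980)
0.370000: (2.719106, -0.207980); f=(4.402089, -0.104808) → (4.347879, -0.246759)
0.740000: (4.347879, -0.246759); f=(7.143524, -0.333346) → (6.990983, -0.370097)
(x_1(1.11), x_2(1.11)) ≈ (6.9910, -0.3701)

6.9910, -0.3701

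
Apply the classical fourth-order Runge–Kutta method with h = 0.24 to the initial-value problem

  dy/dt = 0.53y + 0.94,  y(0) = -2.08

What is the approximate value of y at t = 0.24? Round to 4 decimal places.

RK4: k1 = f(t_n, y_n); k2 = f(t_n + h/2, y_n + (h/2)·k1); k3 = f(t_n + h/2, y_n + (h/2)·k2); k4 = f(t_n + h, y_n + h·k3); y_{n+1} = y_n + (h/6)·(k1 + 2k2 + 2k3 + k4).
t=0.000000, y=-2.080000:
  k1 = f(0.000000, -2.080000) = -0.162400
  k2 = f(0.120000, -2.099488) = -0.172729
  k3 = f(0.120000, -2.100727) = -0.173386
  k4 = f(0.240000, -2.121613) = -0.184455
  y ← -2.080000 + (0.24/6)·(k1 + 2k2 + 2k3 + k4) = -2.121563
y(0.24) ≈ -2.1216

-2.1216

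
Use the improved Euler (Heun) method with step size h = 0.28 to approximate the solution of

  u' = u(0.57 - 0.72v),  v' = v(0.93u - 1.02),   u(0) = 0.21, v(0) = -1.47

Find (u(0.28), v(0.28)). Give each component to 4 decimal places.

0.3171, -1.1838

Heun on (u,v): k1 = f(s_n, state_n); k2 = f(s_n + h, state_n + h·k1); state_{n+1} = state_n + (h/2)·(k1 + k2).
0.000000: (0.210000, -1.470000)
  k1 = (0.341964, 1.212309)
  predictor → (0.305750, -1.130553)
  k2 = (0.423157, 0.831695)
  → (0.317117, -1.183839)
(u(0.28), v(0.28)) ≈ (0.3171, -1.1838)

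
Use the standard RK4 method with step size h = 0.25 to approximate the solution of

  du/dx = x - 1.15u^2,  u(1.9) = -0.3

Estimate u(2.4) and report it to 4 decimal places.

0.7018

RK4: k1 = f(x_n, u_n); k2 = f(x_n + h/2, u_n + (h/2)·k1); k3 = f(x_n + h/2, u_n + (h/2)·k2); k4 = f(x_n + h, u_n + h·k3); u_{n+1} = u_n + (h/6)·(k1 + 2k2 + 2k3 + k4).
x=1.900000, u=-0.300000:
  k1 = f(1.900000, -0.300000) = 1.796500
  k2 = f(2.025000, -0.075437) = 2.018456
  k3 = f(2.025000, -0.047693) = 2.022384
  k4 = f(2.150000, 0.205596) = 2.101390
  u ← -0.300000 + (0.25/6)·(k1 + 2k2 + 2k3 + k4) = 0.199149
x=2.150000, u=0.199149:
  k1 = f(2.150000, 0.199149) = 2.104391
  k2 = f(2.275000, 0.462198) = 2.029329
  k3 = f(2.275000, 0.452815) = 2.039202
  k4 = f(2.400000, 0.708949) = 1.821999
  u ← 0.199149 + (0.25/6)·(k1 + 2k2 + 2k3 + k4) = 0.701793
u(2.4) ≈ 0.7018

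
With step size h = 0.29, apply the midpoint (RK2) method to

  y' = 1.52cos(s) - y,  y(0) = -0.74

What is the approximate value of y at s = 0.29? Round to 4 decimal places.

-0.1843

Midpoint: k1 = f(s_n, y_n); k2 = f(s_n + h/2, y_n + (h/2)·k1); y_{n+1} = y_n + h·k2.
s=0.000000, y=-0.740000:
  k1 = f(0.000000, -0.740000) = 2.260000
  k2 = f(0.145000, -0.412300) = 1.916349
  y ← -0.740000 + 0.29·1.916349 = -0.184259
y(0.29) ≈ -0.1843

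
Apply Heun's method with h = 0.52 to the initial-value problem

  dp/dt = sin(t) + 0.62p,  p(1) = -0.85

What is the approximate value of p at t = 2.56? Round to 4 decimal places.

0.0705

Heun: k1 = f(t_n, p_n); k2 = f(t_n + h, p_n + h·k1); p_{n+1} = p_n + (h/2)·(k1 + k2).
t=1.000000, p=-0.850000:
  k1 = f(1.000000, -0.850000) = 0.314471
  k2 = f(1.520000, -0.686475) = 0.573096
  p ← -0.850000 + (0.52/2)·(0.314471 + 0.573096) = -0.619233
t=1.520000, p=-0.619233:
  k1 = f(1.520000, -0.619233) = 0.614786
  k2 = f(2.040000, -0.299544) = 0.706211
  p ← -0.619233 + (0.52/2)·(0.614786 + 0.706211) = -0.275773
t=2.040000, p=-0.275773:
  k1 = f(2.040000, -0.275773) = 0.720949
  k2 = f(2.560000, 0.099120) = 0.610810
  p ← -0.275773 + (0.52/2)·(0.720949 + 0.610810) = 0.070484
p(2.56) ≈ 0.0705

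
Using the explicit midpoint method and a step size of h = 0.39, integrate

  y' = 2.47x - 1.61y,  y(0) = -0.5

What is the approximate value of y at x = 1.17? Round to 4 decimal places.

0.9256

Midpoint: k1 = f(x_n, y_n); k2 = f(x_n + h/2, y_n + (h/2)·k1); y_{n+1} = y_n + h·k2.
x=0.000000, y=-0.500000:
  k1 = f(0.000000, -0.500000) = 0.805000
  k2 = f(0.195000, -0.343025) = 1.033920
  y ← -0.500000 + 0.39·1.033920 = -0.096771
x=0.390000, y=-0.096771:
  k1 = f(0.390000, -0.096771) = 1.119101
  k2 = f(0.585000, 0.121454) = 1.249410
  y ← -0.096771 + 0.39·1.249410 = 0.390499
x=0.780000, y=0.390499:
  k1 = f(0.780000, 0.390499) = 1.297897
  k2 = f(0.975000, 0.643589) = 1.372072
  y ← 0.390499 + 0.39·1.372072 = 0.925607
y(1.17) ≈ 0.9256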